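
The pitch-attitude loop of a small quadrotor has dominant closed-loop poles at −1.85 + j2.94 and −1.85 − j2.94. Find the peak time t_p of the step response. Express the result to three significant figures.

t_p = π/ω_d with ω_d = 2.94 (the imaginary part), so t_p = 1.07 s.

t_p ≈ 1.07 s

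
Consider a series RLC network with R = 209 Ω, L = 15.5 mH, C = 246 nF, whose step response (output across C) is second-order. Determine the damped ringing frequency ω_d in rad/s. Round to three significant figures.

ω_d ≈ 14700 rad/s

For a series RLC circuit (capacitor voltage as output), ω_n = 1/√(LC) = 1/√(15.5 mH · 246 nF) = 16200 rad/s.
ζ = (R/2)·√(C/L) = (209/2)·√(246 nF/15.5 mH) = 0.416.
The damped frequency ω_d = ω_n√(1−ζ²) = 14700 rad/s.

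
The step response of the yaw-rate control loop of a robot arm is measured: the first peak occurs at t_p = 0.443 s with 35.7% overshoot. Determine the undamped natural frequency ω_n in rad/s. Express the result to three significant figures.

ζ from %OS: ζ = |ln 0.357|/√(π²+ln²0.357) = 0.312.
t_p = π/ω_d ⇒ ω_d = 7.09 rad/s; then ω_n = ω_d/√(1−ζ²) = 7.46 rad/s.

ω_n ≈ 7.46 rad/s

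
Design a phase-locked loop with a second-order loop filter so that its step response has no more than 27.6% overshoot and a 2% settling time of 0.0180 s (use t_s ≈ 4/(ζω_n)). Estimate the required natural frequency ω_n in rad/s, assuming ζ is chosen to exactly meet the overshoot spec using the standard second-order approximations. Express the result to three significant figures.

ζ = −ln(OS)/√(π² + (ln OS)²). With OS = 0.276, ln OS = −1.287 and ζ = 1.287/3.395 = 0.379.
Then ω_n = 4/(ζ t_s) = 4/(0.379 × 0.0180) = 586 rad/s.

ω_n ≈ 586 rad/s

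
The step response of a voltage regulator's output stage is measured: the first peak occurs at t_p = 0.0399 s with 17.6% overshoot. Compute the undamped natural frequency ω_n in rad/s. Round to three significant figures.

From the overshoot, ζ = −ln(OS)/√(π²+ln²(OS)) = 0.484.
From t_p = π/ω_d, ω_d = π/0.0399 = 78.7 rad/s, so ω_n = ω_d/√(1−ζ²) = 90.0 rad/s.

ω_n ≈ 90.0 rad/s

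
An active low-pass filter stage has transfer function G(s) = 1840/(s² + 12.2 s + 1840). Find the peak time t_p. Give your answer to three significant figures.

ω_n = √1840 = 42.9 rad/s; ζ = 12.2/(2·42.9) = 0.142.
The damped frequency ω_d = ω_n√(1−ζ²) = 42.5 rad/s. Then t_p = π/ω_d = 0.0740 s.

t_p ≈ 0.0740 s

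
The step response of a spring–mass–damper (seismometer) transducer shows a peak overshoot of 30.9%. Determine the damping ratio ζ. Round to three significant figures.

ζ = −ln(OS)/√(π² + (ln OS)²). With OS = 0.309, ln OS = −1.174 and ζ = 1.174/3.354 = 0.350.

ζ ≈ 0.350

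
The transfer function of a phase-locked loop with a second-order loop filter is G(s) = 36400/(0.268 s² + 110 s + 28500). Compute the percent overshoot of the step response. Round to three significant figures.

%OS ≈ 7.85%

Dividing through by 0.268: denominator becomes s² + 410.4 s + 106300.
So ω_n = √106300 = 326 rad/s and ζ = 410.4/(2·326) = 0.629.
%OS = 100 e^{−πζ/√(1−ζ²)} with ζ = 0.629 gives 7.85%.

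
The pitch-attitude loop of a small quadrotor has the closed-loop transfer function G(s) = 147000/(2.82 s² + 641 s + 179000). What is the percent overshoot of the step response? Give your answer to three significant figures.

%OS ≈ 20.4%

Dividing through by 2.82: denominator becomes s² + 227.3 s + 63480.
So ω_n = √63480 = 252 rad/s and ζ = 227.3/(2·252) = 0.451.
%OS = 100·exp(−πζ/√(1−ζ²)) = 20.4%.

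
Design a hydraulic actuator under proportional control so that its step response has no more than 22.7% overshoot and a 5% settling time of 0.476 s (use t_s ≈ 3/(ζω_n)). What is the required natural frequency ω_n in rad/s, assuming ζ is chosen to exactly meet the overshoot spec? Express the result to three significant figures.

ω_n ≈ 14.8 rad/s

Inverting the overshoot relation: ζ = |ln 0.227|/√(π² + ln²0.227) = 0.427.
From t_s ≈ 3/(ζω_n): ω_n = 3/(ζ·t_s) = 3/(0.427·0.476) = 14.8 rad/s.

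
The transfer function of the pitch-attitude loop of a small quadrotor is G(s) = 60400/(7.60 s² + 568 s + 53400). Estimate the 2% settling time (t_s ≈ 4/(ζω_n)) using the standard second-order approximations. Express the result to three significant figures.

t_s ≈ 0.107 s

Dividing through by 7.60: denominator becomes s² + 74.74 s + 7026.
So ω_n = √7026 = 83.8 rad/s and ζ = 74.74/(2·83.8) = 0.446.
t_s ≈ 4/(ζω_n) = 0.107 s.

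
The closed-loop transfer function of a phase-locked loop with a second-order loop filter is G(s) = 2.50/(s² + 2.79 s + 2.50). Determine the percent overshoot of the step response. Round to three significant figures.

%OS ≈ 0.277%

Matching coefficients with s² + 2ζω_n s + ω_n² gives ω_n² = 2.50 ⇒ ω_n = 1.58 rad/s, and ζ = 2.79/(2ω_n) = 0.882.
%OS = 100·exp(−πζ/√(1−ζ²)) = 0.277%.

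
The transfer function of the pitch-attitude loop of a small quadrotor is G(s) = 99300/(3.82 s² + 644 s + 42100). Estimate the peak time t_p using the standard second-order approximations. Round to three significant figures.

t_p ≈ 0.0502 s

Dividing through by 3.82: denominator becomes s² + 168.6 s + 11020.
So ω_n = √11020 = 105 rad/s and ζ = 168.6/(2·105) = 0.803.
ω_d = ω_n√(1−ζ²) = 62.6 rad/s. t_p = π/ω_d = 0.0502 s.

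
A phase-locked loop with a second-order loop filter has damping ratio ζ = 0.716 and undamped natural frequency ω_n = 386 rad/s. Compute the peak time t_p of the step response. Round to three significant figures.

The damped frequency is ω_d = ω_n√(1−ζ²) = 386·√(1−0.513) = 269 rad/s.
Peak time t_p = π/ω_d = π/269 = 0.0117 s.

t_p ≈ 0.0117 s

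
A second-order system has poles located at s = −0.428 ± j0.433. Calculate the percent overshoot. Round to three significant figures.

|pole| = ω_n = √(0.428² + 0.433²) = 0.609 rad/s; ζ = cos θ = σ/ω_n = 0.703.
%OS = 100 e^{−πζ/√(1−ζ²)} with ζ = 0.703 gives 4.48%.

%OS ≈ 4.48%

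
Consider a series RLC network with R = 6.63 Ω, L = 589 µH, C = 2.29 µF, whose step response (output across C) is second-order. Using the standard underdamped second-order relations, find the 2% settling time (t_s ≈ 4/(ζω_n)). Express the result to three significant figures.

t_s ≈ 0.000711 s

For a series RLC circuit (capacitor voltage as output), ω_n = 1/√(LC) = 1/√(589 µH · 2.29 µF) = 27200 rad/s.
ζ = (R/2)·√(C/L) = (6.63/2)·√(2.29 µF/589 µH) = 0.207.
t_s ≈ 4/(ζω_n) = 0.000711 s.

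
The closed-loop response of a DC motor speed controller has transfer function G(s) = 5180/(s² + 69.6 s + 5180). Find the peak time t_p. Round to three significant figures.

t_p ≈ 0.0499 s

ω_n = √5180 = 72.0 rad/s; ζ = 69.6/(2·72.0) = 0.484.
ω_d = ω_n√(1−ζ²) = 63.0 rad/s. Then t_p = π/ω_d = 0.0499 s.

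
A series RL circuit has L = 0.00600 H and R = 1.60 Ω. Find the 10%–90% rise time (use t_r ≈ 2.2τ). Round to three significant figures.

τ = L/R = 0.00600/1.60 = 0.00375 s.
t_r ≈ 2.2τ = 0.00825 s.

t_r ≈ 0.00825 s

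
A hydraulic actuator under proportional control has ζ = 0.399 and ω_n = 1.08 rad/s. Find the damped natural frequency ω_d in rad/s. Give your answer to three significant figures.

ω_d = ω_n√(1−ζ²) = 1.08·√0.841 = 0.990 rad/s.

ω_d ≈ 0.990 rad/s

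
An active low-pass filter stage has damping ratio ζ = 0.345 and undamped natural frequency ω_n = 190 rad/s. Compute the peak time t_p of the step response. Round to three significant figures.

t_p ≈ 0.0176 s

The damped frequency is ω_d = ω_n√(1−ζ²) = 190·√(1−0.119) = 178 rad/s.
Peak time t_p = π/ω_d = π/178 = 0.0176 s.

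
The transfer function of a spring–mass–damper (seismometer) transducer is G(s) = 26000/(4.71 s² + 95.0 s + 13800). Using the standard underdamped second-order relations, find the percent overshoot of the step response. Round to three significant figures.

Dividing through by 4.71: denominator becomes s² + 20.17 s + 2930.
So ω_n = √2930 = 54.1 rad/s and ζ = 20.17/(2·54.1) = 0.186.
%OS = 100·exp(−πζ/√(1−ζ²)) = 55.1%.

%OS ≈ 55.1%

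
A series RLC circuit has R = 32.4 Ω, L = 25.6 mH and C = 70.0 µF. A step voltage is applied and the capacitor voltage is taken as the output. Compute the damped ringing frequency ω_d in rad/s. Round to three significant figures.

ω_d ≈ 397 rad/s

For a series RLC circuit (capacitor voltage as output), ω_n = 1/√(LC) = 1/√(25.6 mH · 70.0 µF) = 747 rad/s.
ζ = (R/2)·√(C/L) = (32.4/2)·√(70.0 µF/25.6 mH) = 0.847.
ω_d = ω_n√(1−ζ²) = 397 rad/s.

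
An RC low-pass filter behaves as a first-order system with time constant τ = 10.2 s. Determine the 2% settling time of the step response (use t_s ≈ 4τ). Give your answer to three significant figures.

t_s ≈ 40.8 s

t_s ≈ 4τ = 40.8 s.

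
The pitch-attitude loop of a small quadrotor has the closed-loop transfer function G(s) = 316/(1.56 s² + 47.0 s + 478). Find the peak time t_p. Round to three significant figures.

Dividing through by 1.56: denominator becomes s² + 30.13 s + 306.4.
So ω_n = √306.4 = 17.5 rad/s and ζ = 30.13/(2·17.5) = 0.861.
ω_d = 17.5·√(1 − 0.861²) = 8.92 rad/s. t_p = π/ω_d = 0.352 s.

t_p ≈ 0.352 s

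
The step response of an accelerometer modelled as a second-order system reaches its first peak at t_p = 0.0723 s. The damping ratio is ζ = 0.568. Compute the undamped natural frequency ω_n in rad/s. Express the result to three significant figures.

Peak time t_p = π/ω_d, so ω_d = π/t_p = π/0.0723 = 43.5 rad/s.
ω_n = ω_d/√(1−ζ²) = 43.5/√0.677 = 52.8 rad/s.

ω_n ≈ 52.8 rad/s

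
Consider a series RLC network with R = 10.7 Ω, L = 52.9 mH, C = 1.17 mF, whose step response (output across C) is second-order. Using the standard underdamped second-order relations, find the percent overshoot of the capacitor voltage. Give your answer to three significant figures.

For a series RLC circuit (capacitor voltage as output), ω_n = 1/√(LC) = 1/√(52.9 mH · 1.17 mF) = 127 rad/s.
ζ = (R/2)·√(C/L) = (10.7/2)·√(1.17 mF/52.9 mH) = 0.796.
%OS = 100 e^{−πζ/√(1−ζ²)} with ζ = 0.796 gives 1.61%.

%OS ≈ 1.61%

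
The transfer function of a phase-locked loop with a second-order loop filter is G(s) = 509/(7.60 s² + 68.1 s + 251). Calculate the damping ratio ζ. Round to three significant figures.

ζ ≈ 0.780

Dividing through by 7.60: denominator becomes s² + 8.961 s + 33.03.
So ω_n = √33.03 = 5.75 rad/s and ζ = 8.961/(2·5.75) = 0.780.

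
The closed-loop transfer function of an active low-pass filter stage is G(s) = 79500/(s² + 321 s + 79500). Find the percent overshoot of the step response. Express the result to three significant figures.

%OS ≈ 11.4%

Matching coefficients with s² + 2ζω_n s + ω_n² gives ω_n² = 79500 ⇒ ω_n = 282 rad/s, and ζ = 321/(2ω_n) = 0.569.
%OS = 100·exp(−πζ/√(1−ζ²)) = 11.4%.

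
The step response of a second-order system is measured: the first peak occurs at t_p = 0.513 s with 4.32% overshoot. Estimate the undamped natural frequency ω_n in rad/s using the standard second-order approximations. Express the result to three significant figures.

The overshoot fixes ζ = −ln(OS)/√(π²+ln²(OS)) = 0.707.
From t_p = π/ω_d, ω_d = π/0.513 = 6.12 rad/s, so ω_n = ω_d/√(1−ζ²) = 8.66 rad/s.

ω_n ≈ 8.66 rad/s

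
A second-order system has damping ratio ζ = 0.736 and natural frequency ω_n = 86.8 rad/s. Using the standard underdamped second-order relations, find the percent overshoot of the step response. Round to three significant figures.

%OS ≈ 3.29%

For an underdamped second-order system, %OS = 100·exp(−πζ/√(1−ζ²)).
πζ/√(1−ζ²) = π·0.736/√(1−0.542) = 3.415, so %OS = 100·e^(−3.415) = 3.29%.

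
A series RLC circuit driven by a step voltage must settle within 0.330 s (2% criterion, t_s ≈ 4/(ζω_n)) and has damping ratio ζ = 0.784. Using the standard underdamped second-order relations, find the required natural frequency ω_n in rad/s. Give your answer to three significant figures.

ω_n ≈ 15.5 rad/s

Rearranging t_s ≈ 4/(ζω_n) gives ω_n = 4/(ζ·t_s) = 4/(0.784 × 0.330) = 15.5 rad/s.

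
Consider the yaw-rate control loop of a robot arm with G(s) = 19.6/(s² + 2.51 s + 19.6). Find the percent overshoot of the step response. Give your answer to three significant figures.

%OS ≈ 39.5%

ω_n = √19.6 = 4.43 rad/s; ζ = 2.51/(2·4.43) = 0.283.
Overshoot: exp(−π·0.283/√(1−0.283²)) = 0.395, i.e. 39.5%.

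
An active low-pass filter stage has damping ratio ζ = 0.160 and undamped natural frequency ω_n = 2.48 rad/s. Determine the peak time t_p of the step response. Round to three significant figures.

The damped frequency is ω_d = ω_n√(1−ζ²) = 2.48·√(1−0.0256) = 2.45 rad/s.
Peak time t_p = π/ω_d = π/2.45 = 1.28 s.

t_p ≈ 1.28 s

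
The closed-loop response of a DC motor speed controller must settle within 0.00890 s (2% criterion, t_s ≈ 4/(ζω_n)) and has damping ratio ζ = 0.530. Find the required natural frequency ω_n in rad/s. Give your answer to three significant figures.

ω_n ≈ 848 rad/s

Rearranging t_s ≈ 4/(ζω_n) gives ω_n = 4/(ζ·t_s) = 4/(0.530 × 0.00890) = 848 rad/s.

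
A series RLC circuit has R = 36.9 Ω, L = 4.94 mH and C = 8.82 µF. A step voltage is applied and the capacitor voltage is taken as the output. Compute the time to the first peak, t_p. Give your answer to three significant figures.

t_p ≈ 0.00105 s

For a series RLC circuit (capacitor voltage as output), ω_n = 1/√(LC) = 1/√(4.94 mH · 8.82 µF) = 4790 rad/s.
ζ = (R/2)·√(C/L) = (36.9/2)·√(8.82 µF/4.94 mH) = 0.780.
The damped frequency ω_d = ω_n√(1−ζ²) = 3000 rad/s. t_p = π/ω_d = 0.00105 s.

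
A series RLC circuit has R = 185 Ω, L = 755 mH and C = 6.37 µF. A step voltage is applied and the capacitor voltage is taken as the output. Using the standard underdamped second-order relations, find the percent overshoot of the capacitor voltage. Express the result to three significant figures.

For a series RLC circuit (capacitor voltage as output), ω_n = 1/√(LC) = 1/√(755 mH · 6.37 µF) = 456 rad/s.
ζ = (R/2)·√(C/L) = (185/2)·√(6.37 µF/755 mH) = 0.269.
Overshoot: exp(−π·0.269/√(1−0.269²)) = 0.416, i.e. 41.6%.

%OS ≈ 41.6%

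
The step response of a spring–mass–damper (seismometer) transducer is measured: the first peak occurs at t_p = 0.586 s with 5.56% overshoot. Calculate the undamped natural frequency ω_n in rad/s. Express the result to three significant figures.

ζ from %OS: ζ = |ln 0.0556|/√(π²+ln²0.0556) = 0.677.
From t_p = π/ω_d, ω_d = π/0.586 = 5.36 rad/s, so ω_n = ω_d/√(1−ζ²) = 7.28 rad/s.

ω_n ≈ 7.28 rad/s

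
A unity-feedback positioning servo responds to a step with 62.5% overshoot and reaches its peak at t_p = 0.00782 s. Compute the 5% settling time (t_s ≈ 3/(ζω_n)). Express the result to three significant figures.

The overshoot fixes ζ = −ln(OS)/√(π²+ln²(OS)) = 0.148.
From t_p = π/ω_d, ω_d = π/0.00782 = 402 rad/s, so ω_n = ω_d/√(1−ζ²) = 406 rad/s.
t_s ≈ 3/(ζω_n) = 3/(0.148·406) = 0.0499 s.

t_s ≈ 0.0499 s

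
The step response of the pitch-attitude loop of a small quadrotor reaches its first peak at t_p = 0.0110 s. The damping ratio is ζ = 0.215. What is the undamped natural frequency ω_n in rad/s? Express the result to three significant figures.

Peak time t_p = π/ω_d, so ω_d = π/t_p = π/0.0110 = 286 rad/s.
ω_n = ω_d/√(1−ζ²) = 286/√0.954 = 292 rad/s.

ω_n ≈ 292 rad/s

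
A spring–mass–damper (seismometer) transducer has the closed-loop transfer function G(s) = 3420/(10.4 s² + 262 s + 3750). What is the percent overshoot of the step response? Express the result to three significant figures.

%OS ≈ 6.17%

Dividing through by 10.4: denominator becomes s² + 25.19 s + 360.6.
So ω_n = √360.6 = 19.0 rad/s and ζ = 25.19/(2·19.0) = 0.663.
%OS = 100 e^{−πζ/√(1−ζ²)} with ζ = 0.663 gives 6.17%.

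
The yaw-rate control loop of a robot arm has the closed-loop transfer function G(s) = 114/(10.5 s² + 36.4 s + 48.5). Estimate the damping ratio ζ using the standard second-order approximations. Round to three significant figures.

Dividing through by 10.5: denominator becomes s² + 3.467 s + 4.619.
So ω_n = √4.619 = 2.15 rad/s and ζ = 3.467/(2·2.15) = 0.807.

ζ ≈ 0.807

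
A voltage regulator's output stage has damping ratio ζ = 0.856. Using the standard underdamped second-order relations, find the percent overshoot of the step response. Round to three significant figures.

%OS ≈ 0.551%

For an underdamped second-order system, %OS = 100·exp(−πζ/√(1−ζ²)).
πζ/√(1−ζ²) = π·0.856/√(1−0.733) = 5.202, so %OS = 100·e^(−5.202) = 0.551%.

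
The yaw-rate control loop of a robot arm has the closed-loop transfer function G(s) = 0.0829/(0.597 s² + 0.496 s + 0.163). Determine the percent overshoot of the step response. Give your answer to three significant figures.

%OS ≈ 1.63%

Dividing through by 0.597: denominator becomes s² + 0.8308 s + 0.2730.
So ω_n = √0.2730 = 0.523 rad/s and ζ = 0.8308/(2·0.523) = 0.795.
%OS = 100 e^{−πζ/√(1−ζ²)} with ζ = 0.795 gives 1.63%.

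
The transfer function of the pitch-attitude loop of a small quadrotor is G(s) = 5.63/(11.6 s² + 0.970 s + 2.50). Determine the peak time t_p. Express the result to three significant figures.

Dividing through by 11.6: denominator becomes s² + 0.08362 s + 0.2155.
So ω_n = √0.2155 = 0.464 rad/s and ζ = 0.08362/(2·0.464) = 0.0901.
The damped frequency ω_d = ω_n√(1−ζ²) = 0.462 rad/s. t_p = π/ω_d = 6.79 s.

t_p ≈ 6.79 s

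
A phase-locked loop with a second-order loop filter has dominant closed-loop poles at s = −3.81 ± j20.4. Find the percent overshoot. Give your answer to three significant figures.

%OS ≈ 55.6%

The poles are at −σ ± jω_d with σ = 3.81 and ω_d = 20.4, so ω_n = √(σ²+ω_d²) = 20.8 rad/s and ζ = σ/ω_n = 0.184.
Overshoot: exp(−π·0.184/√(1−0.184²)) = 0.556, i.e. 55.6%.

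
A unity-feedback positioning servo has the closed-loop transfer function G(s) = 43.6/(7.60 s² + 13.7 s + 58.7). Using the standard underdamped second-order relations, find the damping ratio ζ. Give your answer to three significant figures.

ζ ≈ 0.324

Dividing through by 7.60: denominator becomes s² + 1.803 s + 7.724.
So ω_n = √7.724 = 2.78 rad/s and ζ = 1.803/(2·2.78) = 0.324.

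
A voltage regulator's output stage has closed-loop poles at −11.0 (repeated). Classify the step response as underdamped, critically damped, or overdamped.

Since there is a repeated negative-real pole, the response is critically damped.

critically damped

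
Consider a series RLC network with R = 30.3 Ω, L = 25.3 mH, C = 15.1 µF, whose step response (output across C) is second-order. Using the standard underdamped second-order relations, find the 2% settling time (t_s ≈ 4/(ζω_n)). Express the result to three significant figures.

t_s ≈ 0.00668 s

For a series RLC circuit (capacitor voltage as output), ω_n = 1/√(LC) = 1/√(25.3 mH · 15.1 µF) = 1620 rad/s.
ζ = (R/2)·√(C/L) = (30.3/2)·√(15.1 µF/25.3 mH) = 0.370.
t_s ≈ 4/(ζω_n) = 0.00668 s.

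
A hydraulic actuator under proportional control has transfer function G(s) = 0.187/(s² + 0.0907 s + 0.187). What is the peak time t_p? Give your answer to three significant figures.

t_p ≈ 7.31 s

Matching coefficients with s² + 2ζω_n s + ω_n² gives ω_n² = 0.187 ⇒ ω_n = 0.432 rad/s, and ζ = 0.0907/(2ω_n) = 0.105.
ω_d = 0.432·√(1 − 0.105²) = 0.430 rad/s. Then t_p = π/ω_d = 7.31 s.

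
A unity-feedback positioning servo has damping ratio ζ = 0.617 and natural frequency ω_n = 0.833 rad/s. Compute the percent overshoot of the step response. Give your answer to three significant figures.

%OS ≈ 8.52%

For an underdamped second-order system, %OS = 100·exp(−πζ/√(1−ζ²)).
πζ/√(1−ζ²) = π·0.617/√(1−0.381) = 2.463, so %OS = 100·e^(−2.463) = 8.52%.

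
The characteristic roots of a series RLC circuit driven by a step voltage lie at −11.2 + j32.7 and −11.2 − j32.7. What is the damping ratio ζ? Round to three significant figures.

ζ ≈ 0.324

The poles are at −σ ± jω_d with σ = 11.2 and ω_d = 32.7, so ω_n = √(σ²+ω_d²) = 34.6 rad/s and ζ = σ/ω_n = 0.324.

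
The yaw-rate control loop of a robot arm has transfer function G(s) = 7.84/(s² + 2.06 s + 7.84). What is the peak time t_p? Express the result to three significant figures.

Comparing the denominator to s² + 2ζω_n s + ω_n²: ω_n = √7.84 = 2.80 rad/s, and 2ζω_n = 2.06 so ζ = 2.06/(2·2.80) = 0.368.
ω_d = 2.80·√(1 − 0.368²) = 2.60 rad/s. Then t_p = π/ω_d = 1.21 s.

t_p ≈ 1.21 s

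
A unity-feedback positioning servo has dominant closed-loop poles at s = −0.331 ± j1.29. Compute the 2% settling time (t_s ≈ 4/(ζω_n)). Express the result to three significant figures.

For poles at −σ ± jω_d, ζω_n = σ = 0.331, so t_s ≈ 4/σ = 12.1 s.

t_s ≈ 12.1 s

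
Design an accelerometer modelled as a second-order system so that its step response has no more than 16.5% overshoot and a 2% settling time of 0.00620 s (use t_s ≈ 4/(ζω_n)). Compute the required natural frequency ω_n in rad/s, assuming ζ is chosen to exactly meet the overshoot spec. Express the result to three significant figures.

Inverting the overshoot relation: ζ = |ln 0.165|/√(π² + ln²0.165) = 0.498.
Then ω_n = 4/(ζ t_s) = 4/(0.498 × 0.00620) = 1300 rad/s.

ω_n ≈ 1300 rad/s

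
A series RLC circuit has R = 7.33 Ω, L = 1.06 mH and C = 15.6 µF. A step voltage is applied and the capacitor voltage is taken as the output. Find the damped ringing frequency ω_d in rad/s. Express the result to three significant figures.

For a series RLC circuit (capacitor voltage as output), ω_n = 1/√(LC) = 1/√(1.06 mH · 15.6 µF) = 7780 rad/s.
ζ = (R/2)·√(C/L) = (7.33/2)·√(15.6 µF/1.06 mH) = 0.445.
The damped frequency ω_d = ω_n√(1−ζ²) = 6970 rad/s.

ω_d ≈ 6970 rad/s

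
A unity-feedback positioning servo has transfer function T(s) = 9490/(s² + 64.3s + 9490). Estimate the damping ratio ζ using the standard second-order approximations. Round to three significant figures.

Comparing the denominator to s² + 2ζω_n s + ω_n²: ω_n = √9490 = 97.4 rad/s, and 2ζω_n = 64.3 so ζ = 64.3/(2·97.4) = 0.330.

ζ ≈ 0.330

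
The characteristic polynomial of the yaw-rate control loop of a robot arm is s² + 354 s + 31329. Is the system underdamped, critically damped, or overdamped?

critically damped

a² − 4b = 354² − 4·31329 = 0 (repeated real root); the system is critically damped.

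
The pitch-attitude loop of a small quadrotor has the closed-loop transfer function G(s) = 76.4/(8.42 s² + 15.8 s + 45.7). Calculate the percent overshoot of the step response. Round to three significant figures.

%OS ≈ 25.1%

Dividing through by 8.42: denominator becomes s² + 1.876 s + 5.428.
So ω_n = √5.428 = 2.33 rad/s and ζ = 1.876/(2·2.33) = 0.403.
Overshoot: exp(−π·0.403/√(1−0.403²)) = 0.251, i.e. 25.1%.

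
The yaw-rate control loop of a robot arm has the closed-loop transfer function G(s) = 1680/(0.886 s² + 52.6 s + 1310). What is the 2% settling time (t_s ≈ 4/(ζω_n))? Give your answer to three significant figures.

t_s ≈ 0.135 s

Dividing through by 0.886: denominator becomes s² + 59.37 s + 1479.
So ω_n = √1479 = 38.5 rad/s and ζ = 59.37/(2·38.5) = 0.772.
t_s ≈ 4/(ζω_n) = 0.135 s.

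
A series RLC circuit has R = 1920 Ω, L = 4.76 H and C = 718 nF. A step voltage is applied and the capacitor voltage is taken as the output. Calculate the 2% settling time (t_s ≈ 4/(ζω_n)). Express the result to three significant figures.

For a series RLC circuit (capacitor voltage as output), ω_n = 1/√(LC) = 1/√(4.76 H · 718 nF) = 541 rad/s.
ζ = (R/2)·√(C/L) = (1920/2)·√(718 nF/4.76 H) = 0.373.
t_s ≈ 4/(ζω_n) = 0.0198 s.

t_s ≈ 0.0198 s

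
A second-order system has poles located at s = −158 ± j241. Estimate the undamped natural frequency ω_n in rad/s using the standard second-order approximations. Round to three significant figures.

With σ = 158, ω_d = 241: ω_n = √(σ²+ω_d²) = 288 rad/s, ζ = σ/ω_n = 0.548.

ω_n ≈ 288 rad/s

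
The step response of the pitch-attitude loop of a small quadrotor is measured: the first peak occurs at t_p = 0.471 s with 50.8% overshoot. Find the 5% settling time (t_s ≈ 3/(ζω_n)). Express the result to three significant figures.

From the overshoot, ζ = −ln(OS)/√(π²+ln²(OS)) = 0.211.
From t_p = π/ω_d, ω_d = π/0.471 = 6.67 rad/s, so ω_n = ω_d/√(1−ζ²) = 6.82 rad/s.
t_s ≈ 3/(ζω_n) = 3/(0.211·6.82) = 2.09 s.

t_s ≈ 2.09 s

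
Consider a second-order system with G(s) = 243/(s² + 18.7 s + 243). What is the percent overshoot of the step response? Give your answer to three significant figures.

%OS ≈ 9.49%

Comparing the denominator to s² + 2ζω_n s + ω_n²: ω_n = √243 = 15.6 rad/s, and 2ζω_n = 18.7 so ζ = 18.7/(2·15.6) = 0.600.
%OS = 100·exp(−πζ/√(1−ζ²)) = 9.49%.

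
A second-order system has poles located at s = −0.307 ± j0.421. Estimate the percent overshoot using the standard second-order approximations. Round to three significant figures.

With σ = 0.307, ω_d = 0.421: ω_n = √(σ²+ω_d²) = 0.521 rad/s, ζ = σ/ω_n = 0.589.
%OS = 100·exp(−πζ/√(1−ζ²)) = 10.1%.

%OS ≈ 10.1%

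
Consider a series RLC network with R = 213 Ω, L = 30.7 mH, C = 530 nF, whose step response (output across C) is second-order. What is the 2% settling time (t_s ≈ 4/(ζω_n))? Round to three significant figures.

For a series RLC circuit (capacitor voltage as output), ω_n = 1/√(LC) = 1/√(30.7 mH · 530 nF) = 7840 rad/s.
ζ = (R/2)·√(C/L) = (213/2)·√(530 nF/30.7 mH) = 0.443.
t_s ≈ 4/(ζω_n) = 0.00115 s.

t_s ≈ 0.00115 s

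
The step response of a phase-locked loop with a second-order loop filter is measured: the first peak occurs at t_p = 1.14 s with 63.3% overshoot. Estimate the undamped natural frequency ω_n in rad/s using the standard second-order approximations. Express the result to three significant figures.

ω_n ≈ 2.78 rad/s

ζ from %OS: ζ = |ln 0.633|/√(π²+ln²0.633) = 0.144.
t_p = π/ω_d ⇒ ω_d = 2.76 rad/s; then ω_n = ω_d/√(1−ζ²) = 2.78 rad/s.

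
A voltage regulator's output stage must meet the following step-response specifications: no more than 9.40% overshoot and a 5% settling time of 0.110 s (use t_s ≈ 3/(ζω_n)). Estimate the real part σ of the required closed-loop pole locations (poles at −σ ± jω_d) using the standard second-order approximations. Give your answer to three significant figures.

The settling-time spec alone fixes σ = ζω_n = 3/t_s = 3/0.110 = 27.3.
(Overshoot then fixes ζ = 0.601 and hence ω_d = σ·√(1−ζ²)/ζ = 36.2 rad/s.)

σ ≈ 27.3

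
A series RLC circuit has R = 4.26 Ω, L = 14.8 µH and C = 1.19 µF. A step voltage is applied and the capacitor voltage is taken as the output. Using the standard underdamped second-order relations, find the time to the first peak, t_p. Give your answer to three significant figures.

For a series RLC circuit (capacitor voltage as output), ω_n = 1/√(LC) = 1/√(14.8 µH · 1.19 µF) = 238000 rad/s.
ζ = (R/2)·√(C/L) = (4.26/2)·√(1.19 µF/14.8 µH) = 0.604.
ω_d = ω_n√(1−ζ²) = 190000 rad/s. t_p = π/ω_d = 0.0000165 s.

t_p ≈ 0.0000165 s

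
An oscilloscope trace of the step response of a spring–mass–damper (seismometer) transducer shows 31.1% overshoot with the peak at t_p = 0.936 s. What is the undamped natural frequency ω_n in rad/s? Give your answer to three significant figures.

ω_n ≈ 3.58 rad/s

The overshoot fixes ζ = −ln(OS)/√(π²+ln²(OS)) = 0.348.
From t_p = π/ω_d, ω_d = π/0.936 = 3.36 rad/s, so ω_n = ω_d/√(1−ζ²) = 3.58 rad/s.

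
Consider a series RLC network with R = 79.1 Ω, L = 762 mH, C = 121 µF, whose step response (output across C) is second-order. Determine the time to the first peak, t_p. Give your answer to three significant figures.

t_p ≈ 0.0348 s

For a series RLC circuit (capacitor voltage as output), ω_n = 1/√(LC) = 1/√(762 mH · 121 µF) = 104 rad/s.
ζ = (R/2)·√(C/L) = (79.1/2)·√(121 µF/762 mH) = 0.498.
ω_d = 104·√(1 − 0.498²) = 90.3 rad/s. t_p = π/ω_d = 0.0348 s.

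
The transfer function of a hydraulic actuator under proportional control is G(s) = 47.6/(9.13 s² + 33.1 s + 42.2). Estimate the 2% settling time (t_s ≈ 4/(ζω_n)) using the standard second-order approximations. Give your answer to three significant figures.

t_s ≈ 2.21 s

Dividing through by 9.13: denominator becomes s² + 3.625 s + 4.622.
So ω_n = √4.622 = 2.15 rad/s and ζ = 3.625/(2·2.15) = 0.843.
t_s ≈ 4/(ζω_n) = 2.21 s.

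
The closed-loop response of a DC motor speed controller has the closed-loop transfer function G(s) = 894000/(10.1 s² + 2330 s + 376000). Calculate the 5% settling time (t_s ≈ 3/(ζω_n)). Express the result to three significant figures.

Dividing through by 10.1: denominator becomes s² + 230.7 s + 37230.
So ω_n = √37230 = 193 rad/s and ζ = 230.7/(2·193) = 0.598.
t_s ≈ 3/(ζω_n) = 0.0260 s.

t_s ≈ 0.0260 s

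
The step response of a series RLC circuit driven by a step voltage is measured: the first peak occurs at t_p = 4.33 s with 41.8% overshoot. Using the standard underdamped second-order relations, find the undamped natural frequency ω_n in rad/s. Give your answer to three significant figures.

From the overshoot, ζ = −ln(OS)/√(π²+ln²(OS)) = 0.268.
From t_p = π/ω_d, ω_d = π/4.33 = 0.726 rad/s, so ω_n = ω_d/√(1−ζ²) = 0.753 rad/s.

ω_n ≈ 0.753 rad/s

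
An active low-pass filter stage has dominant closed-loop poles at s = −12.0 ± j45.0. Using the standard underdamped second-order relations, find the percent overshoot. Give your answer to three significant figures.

|pole| = ω_n = √(12.0² + 45.0²) = 46.6 rad/s; ζ = cos θ = σ/ω_n = 0.258.
%OS = 100·exp(−πζ/√(1−ζ²)) = 43.3%.

%OS ≈ 43.3%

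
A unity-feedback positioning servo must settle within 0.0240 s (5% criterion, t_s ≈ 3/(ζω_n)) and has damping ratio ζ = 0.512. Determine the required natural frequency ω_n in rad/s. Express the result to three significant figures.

Rearranging t_s ≈ 3/(ζω_n) gives ω_n = 3/(ζ·t_s) = 3/(0.512 × 0.0240) = 244 rad/s.

ω_n ≈ 244 rad/s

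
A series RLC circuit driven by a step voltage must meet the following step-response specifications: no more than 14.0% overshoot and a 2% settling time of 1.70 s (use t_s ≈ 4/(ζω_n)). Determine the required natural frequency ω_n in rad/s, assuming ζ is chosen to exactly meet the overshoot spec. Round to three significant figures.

Inverting the overshoot relation: ζ = |ln 0.140|/√(π² + ln²0.140) = 0.531.
From t_s ≈ 4/(ζω_n): ω_n = 4/(ζ·t_s) = 4/(0.531·1.70) = 4.44 rad/s.

ω_n ≈ 4.44 rad/s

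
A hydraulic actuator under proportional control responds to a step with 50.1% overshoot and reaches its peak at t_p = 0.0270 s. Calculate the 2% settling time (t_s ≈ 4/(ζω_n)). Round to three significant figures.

From the overshoot, ζ = −ln(OS)/√(π²+ln²(OS)) = 0.215.
From t_p = π/ω_d, ω_d = π/0.0270 = 116 rad/s, so ω_n = ω_d/√(1−ζ²) = 119 rad/s.
t_s ≈ 4/(ζω_n) = 4/(0.215·119) = 0.156 s.

t_s ≈ 0.156 s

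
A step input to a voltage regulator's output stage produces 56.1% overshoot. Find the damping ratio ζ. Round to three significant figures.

From %OS = 100·exp(−πζ/√(1−ζ²)), invert to get ζ = −ln(OS)/√(π² + ln²(OS)) with OS = 0.561.
−ln 0.561 = 0.5780, so ζ = 0.5780/√(π² + 0.3341) = 0.181.

ζ ≈ 0.181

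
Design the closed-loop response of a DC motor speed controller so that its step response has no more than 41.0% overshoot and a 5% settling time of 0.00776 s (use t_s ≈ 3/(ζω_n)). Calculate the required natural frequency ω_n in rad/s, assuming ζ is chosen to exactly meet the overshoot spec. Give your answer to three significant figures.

ω_n ≈ 1420 rad/s

ζ = −ln(OS)/√(π² + (ln OS)²). With OS = 0.410, ln OS = −0.8916 and ζ = 0.8916/3.266 = 0.273.
Then ω_n = 3/(ζ t_s) = 3/(0.273 × 0.00776) = 1420 rad/s.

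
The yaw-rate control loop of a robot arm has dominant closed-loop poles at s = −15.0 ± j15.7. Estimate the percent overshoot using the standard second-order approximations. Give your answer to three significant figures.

%OS ≈ 4.97%

The poles are at −σ ± jω_d with σ = 15.0 and ω_d = 15.7, so ω_n = √(σ²+ω_d²) = 21.7 rad/s and ζ = σ/ω_n = 0.691.
%OS = 100·exp(−πζ/√(1−ζ²)) = 4.97%.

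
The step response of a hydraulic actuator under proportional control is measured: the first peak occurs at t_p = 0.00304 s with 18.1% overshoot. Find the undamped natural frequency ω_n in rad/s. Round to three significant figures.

From the overshoot, ζ = −ln(OS)/√(π²+ln²(OS)) = 0.478.
t_p = π/ω_d ⇒ ω_d = 1030 rad/s; then ω_n = ω_d/√(1−ζ²) = 1180 rad/s.

ω_n ≈ 1180 rad/s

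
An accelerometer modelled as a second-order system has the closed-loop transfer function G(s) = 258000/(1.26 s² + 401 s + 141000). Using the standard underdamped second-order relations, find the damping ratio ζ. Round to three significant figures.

Dividing through by 1.26: denominator becomes s² + 318.3 s + 111900.
So ω_n = √111900 = 335 rad/s and ζ = 318.3/(2·335) = 0.476.

ζ ≈ 0.476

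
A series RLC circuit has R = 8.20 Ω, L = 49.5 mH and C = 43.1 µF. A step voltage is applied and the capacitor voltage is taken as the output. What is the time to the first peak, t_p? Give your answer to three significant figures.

t_p ≈ 0.00462 s

For a series RLC circuit (capacitor voltage as output), ω_n = 1/√(LC) = 1/√(49.5 mH · 43.1 µF) = 685 rad/s.
ζ = (R/2)·√(C/L) = (8.20/2)·√(43.1 µF/49.5 mH) = 0.121.
ω_d = 685·√(1 − 0.121²) = 680 rad/s. t_p = π/ω_d = 0.00462 s.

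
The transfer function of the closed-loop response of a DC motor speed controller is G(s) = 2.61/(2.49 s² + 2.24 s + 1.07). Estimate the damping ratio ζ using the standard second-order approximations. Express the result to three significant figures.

Dividing through by 2.49: denominator becomes s² + 0.8996 s + 0.4297.
So ω_n = √0.4297 = 0.656 rad/s and ζ = 0.8996/(2·0.656) = 0.686.

ζ ≈ 0.686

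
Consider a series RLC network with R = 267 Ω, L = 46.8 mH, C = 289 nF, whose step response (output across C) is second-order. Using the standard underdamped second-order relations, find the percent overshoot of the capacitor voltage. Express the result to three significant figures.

%OS ≈ 33.1%

For a series RLC circuit (capacitor voltage as output), ω_n = 1/√(LC) = 1/√(46.8 mH · 289 nF) = 8600 rad/s.
ζ = (R/2)·√(C/L) = (267/2)·√(289 nF/46.8 mH) = 0.332.
%OS = 100 e^{−πζ/√(1−ζ²)} with ζ = 0.332 gives 33.1%.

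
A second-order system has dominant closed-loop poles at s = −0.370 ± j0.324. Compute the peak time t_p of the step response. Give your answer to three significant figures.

t_p ≈ 9.70 s

t_p = π/ω_d with ω_d = 0.324 (the imaginary part), so t_p = 9.70 s.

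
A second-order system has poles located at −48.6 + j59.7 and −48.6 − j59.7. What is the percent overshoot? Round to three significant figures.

With σ = 48.6, ω_d = 59.7: ω_n = √(σ²+ω_d²) = 77.0 rad/s, ζ = σ/ω_n = 0.631.
Overshoot: exp(−π·0.631/√(1−0.631²)) = 0.0775, i.e. 7.75%.

%OS ≈ 7.75%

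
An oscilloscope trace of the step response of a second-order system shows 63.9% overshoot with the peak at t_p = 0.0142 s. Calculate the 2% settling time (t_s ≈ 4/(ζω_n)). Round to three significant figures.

The overshoot fixes ζ = −ln(OS)/√(π²+ln²(OS)) = 0.141.
t_p = π/ω_d ⇒ ω_d = 221 rad/s; then ω_n = ω_d/√(1−ζ²) = 223 rad/s.
t_s ≈ 4/(ζω_n) = 4/(0.141·223) = 0.127 s.

t_s ≈ 0.127 s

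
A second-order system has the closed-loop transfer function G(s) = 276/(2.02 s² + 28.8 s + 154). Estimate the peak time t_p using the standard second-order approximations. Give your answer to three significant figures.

Dividing through by 2.02: denominator becomes s² + 14.26 s + 76.24.
So ω_n = √76.24 = 8.73 rad/s and ζ = 14.26/(2·8.73) = 0.816.
ω_d = ω_n√(1−ζ²) = 5.04 rad/s. t_p = π/ω_d = 0.623 s.

t_p ≈ 0.623 s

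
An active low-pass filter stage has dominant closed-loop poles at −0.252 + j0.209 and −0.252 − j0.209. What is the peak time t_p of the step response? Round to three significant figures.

t_p ≈ 15.0 s

t_p = π/ω_d with ω_d = 0.209 (the imaginary part), so t_p = 15.0 s.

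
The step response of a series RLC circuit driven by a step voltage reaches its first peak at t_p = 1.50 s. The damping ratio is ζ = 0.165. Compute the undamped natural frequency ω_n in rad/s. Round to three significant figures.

Peak time t_p = π/ω_d, so ω_d = π/t_p = π/1.50 = 2.09 rad/s.
ω_n = ω_d/√(1−ζ²) = 2.09/√0.973 = 2.12 rad/s.

ω_n ≈ 2.12 rad/s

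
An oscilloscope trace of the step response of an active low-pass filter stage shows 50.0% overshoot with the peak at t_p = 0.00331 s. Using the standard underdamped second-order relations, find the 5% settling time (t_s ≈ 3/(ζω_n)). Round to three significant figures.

From the overshoot, ζ = −ln(OS)/√(π²+ln²(OS)) = 0.215.
t_p = π/ω_d ⇒ ω_d = 949 rad/s; then ω_n = ω_d/√(1−ζ²) = 972 rad/s.
t_s ≈ 3/(ζω_n) = 3/(0.215·972) = 0.0143 s.

t_s ≈ 0.0143 s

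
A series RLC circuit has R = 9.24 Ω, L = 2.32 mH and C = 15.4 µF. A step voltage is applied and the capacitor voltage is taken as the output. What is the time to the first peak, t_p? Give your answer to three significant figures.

For a series RLC circuit (capacitor voltage as output), ω_n = 1/√(LC) = 1/√(2.32 mH · 15.4 µF) = 5290 rad/s.
ζ = (R/2)·√(C/L) = (9.24/2)·√(15.4 µF/2.32 mH) = 0.376.
ω_d = ω_n√(1−ζ²) = 4900 rad/s. t_p = π/ω_d = 0.000641 s.

t_p ≈ 0.000641 s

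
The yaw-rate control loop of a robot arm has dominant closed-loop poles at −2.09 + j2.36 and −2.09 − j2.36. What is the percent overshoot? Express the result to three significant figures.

The poles are at −σ ± jω_d with σ = 2.09 and ω_d = 2.36, so ω_n = √(σ²+ω_d²) = 3.15 rad/s and ζ = σ/ω_n = 0.663.
%OS = 100·exp(−πζ/√(1−ζ²)) = 6.19%.

%OS ≈ 6.19%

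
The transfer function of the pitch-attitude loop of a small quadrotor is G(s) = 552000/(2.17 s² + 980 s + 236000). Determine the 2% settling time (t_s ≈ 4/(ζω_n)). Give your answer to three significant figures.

t_s ≈ 0.0177 s

Dividing through by 2.17: denominator becomes s² + 451.6 s + 108800.
So ω_n = √108800 = 330 rad/s and ζ = 451.6/(2·330) = 0.685.
t_s ≈ 4/(ζω_n) = 0.0177 s.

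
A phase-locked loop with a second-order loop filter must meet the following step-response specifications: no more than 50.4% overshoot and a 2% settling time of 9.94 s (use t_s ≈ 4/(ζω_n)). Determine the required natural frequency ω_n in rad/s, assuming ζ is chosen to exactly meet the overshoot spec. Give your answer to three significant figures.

Inverting the overshoot relation: ζ = |ln 0.504|/√(π² + ln²0.504) = 0.213.
Then ω_n = 4/(ζ t_s) = 4/(0.213 × 9.94) = 1.89 rad/s.

ω_n ≈ 1.89 rad/s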